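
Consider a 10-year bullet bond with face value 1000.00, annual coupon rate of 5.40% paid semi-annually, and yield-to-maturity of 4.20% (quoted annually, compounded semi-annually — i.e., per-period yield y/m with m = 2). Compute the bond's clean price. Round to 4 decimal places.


Coupon per period c = face * coupon_rate / m = 27.000000
Periods per year m = 2; per-period yield y/m = 0.021000
Number of cashflows N = 20
Cashflows (t years, CF_t, discount factor 1/(1+y/m)^(m*t), PV):
  t = 0.5000: CF_t = 27.000000, DF = 0.979432, PV = 26.444662
  t = 1.0000: CF_t = 27.000000, DF = 0.959287, PV = 25.900746
  t = 1.5000: CF_t = 27.000000, DF = 0.939556, PV = 25.368018
  t = 2.0000: CF_t = 27.000000, DF = 0.920231, PV = 24.846247
  t = 2.5000: CF_t = 27.000000, DF = 0.901304, PV = 24.335208
  t = 3.0000: CF_t = 27.000000, DF = 0.882766, PV = 23.834679
  t = 3.5000: CF_t = 27.000000, DF = 0.864609, PV = 23.344446
  t = 4.0000: CF_t = 27.000000, DF = 0.846826, PV = 22.864296
  t = 4.5000: CF_t = 27.000000, DF = 0.829408, PV = 22.394021
  t = 5.0000: CF_t = 27.000000, DF = 0.812349, PV = 21.933419
  t = 5.5000: CF_t = 27.000000, DF = 0.795640, PV = 21.482291
  t = 6.0000: CF_t = 27.000000, DF = 0.779276, PV = 21.040442
  t = 6.5000: CF_t = 27.000000, DF = 0.763247, PV = 20.607681
  t = 7.0000: CF_t = 27.000000, DF = 0.747549, PV = 20.183820
  t = 7.5000: CF_t = 27.000000, DF = 0.732173, PV = 19.768678
  t = 8.0000: CF_t = 27.000000, DF = 0.717114, PV = 19.362075
  t = 8.5000: CF_t = 27.000000, DF = 0.702364, PV = 18.963834
  t = 9.0000: CF_t = 27.000000, DF = 0.687918, PV = 18.573785
  t = 9.5000: CF_t = 27.000000, DF = 0.673769, PV = 18.191758
  t = 10.0000: CF_t = 1027.000000, DF = 0.659911, PV = 677.728270
Price P = sum_t PV_t = 1097.168377

Answer: Price = 1097.1684


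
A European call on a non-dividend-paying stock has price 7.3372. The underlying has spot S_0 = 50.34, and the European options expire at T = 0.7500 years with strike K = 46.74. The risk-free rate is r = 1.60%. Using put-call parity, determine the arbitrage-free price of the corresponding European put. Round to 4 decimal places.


Answer: Put price = 3.1797

Derivation:
Put-call parity: C - P = S_0 * exp(-qT) - K * exp(-rT).
S_0 * exp(-qT) = 50.3400 * 1.00000000 = 50.34000000
K * exp(-rT) = 46.7400 * 0.98807171 = 46.18247186
P = C - S*exp(-qT) + K*exp(-rT)
P = 7.3372 - 50.34000000 + 46.18247186 = 3.1797


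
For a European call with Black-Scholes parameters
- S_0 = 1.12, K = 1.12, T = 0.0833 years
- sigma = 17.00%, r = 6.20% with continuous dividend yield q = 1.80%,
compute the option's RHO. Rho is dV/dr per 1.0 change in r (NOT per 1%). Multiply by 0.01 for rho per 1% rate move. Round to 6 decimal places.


d1 = 0.0992334510; d2 = 0.0501684940
phi(d1) = 0.3969828604; exp(-qT) = 0.9985017235; exp(-rT) = 0.9948487136
N(d2) = 0.5200059410
Rho = K*T*exp(-rT)*N(d2) = 1.1200 * 0.0833 * 0.9948487136 * 0.5200059410 = 0.048265

Answer: Rho = 0.048265


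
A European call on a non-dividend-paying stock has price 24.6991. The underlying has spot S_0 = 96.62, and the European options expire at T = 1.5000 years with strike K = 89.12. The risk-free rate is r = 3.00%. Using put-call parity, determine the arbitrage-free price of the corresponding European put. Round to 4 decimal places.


Put-call parity: C - P = S_0 * exp(-qT) - K * exp(-rT).
S_0 * exp(-qT) = 96.6200 * 1.00000000 = 96.62000000
K * exp(-rT) = 89.1200 * 0.95599748 = 85.19849558
P = C - S*exp(-qT) + K*exp(-rT)
P = 24.6991 - 96.62000000 + 85.19849558 = 13.2776

Answer: Put price = 13.2776


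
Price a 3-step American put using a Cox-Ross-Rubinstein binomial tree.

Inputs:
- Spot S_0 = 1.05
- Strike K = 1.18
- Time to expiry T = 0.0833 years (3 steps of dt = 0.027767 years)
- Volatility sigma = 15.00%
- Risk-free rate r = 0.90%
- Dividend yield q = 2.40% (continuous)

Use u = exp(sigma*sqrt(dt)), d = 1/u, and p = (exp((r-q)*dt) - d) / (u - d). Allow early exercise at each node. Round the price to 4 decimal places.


dt = T/N = 0.027767
u = exp(sigma*sqrt(dt)) = 1.025310; d = 1/u = 0.975315
p = (exp((r-q)*dt) - d) / (u - d) = 0.485423
Discount per step: exp(-r*dt) = 0.999750
Stock lattice S(k, i) with i counting down-moves:
  k=0: S(0,0) = 1.0500
  k=1: S(1,0) = 1.0766; S(1,1) = 1.0241
  k=2: S(2,0) = 1.1038; S(2,1) = 1.0500; S(2,2) = 0.9988
  k=3: S(3,0) = 1.1318; S(3,1) = 1.0766; S(3,2) = 1.0241; S(3,3) = 0.9741
Terminal payoffs V(N, i) = max(K - S_T, 0):
  V(3,0) = 0.048239; V(3,1) = 0.103425; V(3,2) = 0.155919; V(3,3) = 0.205855
Backward induction: V(k, i) = exp(-r*dt) * [p * V(k+1, i) + (1-p) * V(k+1, i+1)]; then take max(V_cont, immediate exercise) for American.
  V(2,0) = exp(-r*dt) * [p*0.048239 + (1-p)*0.103425] = 0.076617; exercise = 0.076176; V(2,0) = max -> 0.076617
  V(2,1) = exp(-r*dt) * [p*0.103425 + (1-p)*0.155919] = 0.130405; exercise = 0.130000; V(2,1) = max -> 0.130405
  V(2,2) = exp(-r*dt) * [p*0.155919 + (1-p)*0.205855] = 0.181570; exercise = 0.181199; V(2,2) = max -> 0.181570
  V(1,0) = exp(-r*dt) * [p*0.076617 + (1-p)*0.130405] = 0.104269; exercise = 0.103425; V(1,0) = max -> 0.104269
  V(1,1) = exp(-r*dt) * [p*0.130405 + (1-p)*0.181570] = 0.156694; exercise = 0.155919; V(1,1) = max -> 0.156694
  V(0,0) = exp(-r*dt) * [p*0.104269 + (1-p)*0.156694] = 0.131213; exercise = 0.130000; V(0,0) = max -> 0.131213

Answer: Price = V(0,0) = 0.1312


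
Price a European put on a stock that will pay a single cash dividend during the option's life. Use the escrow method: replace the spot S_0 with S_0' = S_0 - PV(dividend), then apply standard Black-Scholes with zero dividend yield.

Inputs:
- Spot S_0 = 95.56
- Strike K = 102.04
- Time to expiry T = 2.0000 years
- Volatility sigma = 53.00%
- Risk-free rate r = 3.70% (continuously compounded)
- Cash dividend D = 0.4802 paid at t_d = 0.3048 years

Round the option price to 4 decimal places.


PV(D) = D * exp(-r * t_d) = 0.4802 * 0.98878575 = 0.47481492
S_0' = S_0 - PV(D) = 95.5600 - 0.47481492 = 95.08518508
d1 = (ln(S_0'/K) + (r + sigma^2/2)*T) / (sigma*sqrt(T)) = 0.37931380
d2 = d1 - sigma*sqrt(T) = -0.37021939
exp(-rT) = 0.92867169
N(-d1) = 0.35222743; N(-d2) = 0.64439048
P = K * exp(-rT) * N(-d2) - S_0' * N(-d1) = 102.0400 * 0.92867169 * 0.64439048 - 95.08518508 * 0.35222743 = 27.5719

Answer: Price = 27.5719


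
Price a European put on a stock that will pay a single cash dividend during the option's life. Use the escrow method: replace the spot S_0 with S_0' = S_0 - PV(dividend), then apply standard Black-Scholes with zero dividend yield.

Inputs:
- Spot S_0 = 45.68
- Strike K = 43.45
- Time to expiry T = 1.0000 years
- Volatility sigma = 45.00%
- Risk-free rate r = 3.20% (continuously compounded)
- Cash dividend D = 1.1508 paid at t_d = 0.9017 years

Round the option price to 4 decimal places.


PV(D) = D * exp(-r * t_d) = 1.1508 * 0.97155791 = 1.11806885
S_0' = S_0 - PV(D) = 45.6800 - 1.11806885 = 44.56193115
d1 = (ln(S_0'/K) + (r + sigma^2/2)*T) / (sigma*sqrt(T)) = 0.35226462
d2 = d1 - sigma*sqrt(T) = -0.09773538
exp(-rT) = 0.96850658
N(-d1) = 0.36231991; N(-d2) = 0.53892879
P = K * exp(-rT) * N(-d2) - S_0' * N(-d1) = 43.4500 * 0.96850658 * 0.53892879 - 44.56193115 * 0.36231991 = 6.5333

Answer: Price = 6.5333


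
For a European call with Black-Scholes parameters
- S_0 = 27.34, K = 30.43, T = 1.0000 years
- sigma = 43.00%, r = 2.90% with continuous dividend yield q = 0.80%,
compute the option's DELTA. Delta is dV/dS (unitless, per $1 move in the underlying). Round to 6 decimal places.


Answer: Delta = 0.501880

Derivation:
d1 = 0.0148182962; d2 = -0.4151817038
phi(d1) = 0.3988984826; exp(-qT) = 0.9920319148; exp(-rT) = 0.9714164645
N(d1) = 0.5059114286
Delta = exp(-qT) * N(d1) = 0.9920319148 * 0.5059114286 = 0.501880


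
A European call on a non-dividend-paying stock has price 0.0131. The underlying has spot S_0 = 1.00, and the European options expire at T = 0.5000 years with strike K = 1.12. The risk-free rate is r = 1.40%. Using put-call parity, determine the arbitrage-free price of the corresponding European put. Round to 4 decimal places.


Answer: Put price = 0.1253

Derivation:
Put-call parity: C - P = S_0 * exp(-qT) - K * exp(-rT).
S_0 * exp(-qT) = 1.0000 * 1.00000000 = 1.00000000
K * exp(-rT) = 1.1200 * 0.99302444 = 1.11218738
P = C - S*exp(-qT) + K*exp(-rT)
P = 0.0131 - 1.00000000 + 1.11218738 = 0.1253


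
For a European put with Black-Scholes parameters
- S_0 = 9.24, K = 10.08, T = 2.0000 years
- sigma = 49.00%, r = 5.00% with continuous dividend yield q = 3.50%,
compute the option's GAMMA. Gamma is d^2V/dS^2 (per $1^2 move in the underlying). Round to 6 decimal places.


d1 = 0.2642106263; d2 = -0.4287540193
phi(d1) = 0.3852579532; exp(-qT) = 0.9323938199; exp(-rT) = 0.9048374180
Gamma = exp(-qT) * phi(d1) / (S * sigma * sqrt(T)) = 0.9323938199 * 0.3852579532 / (9.2400 * 0.4900 * 1.4142135624) = 0.056101

Answer: Gamma = 0.056101


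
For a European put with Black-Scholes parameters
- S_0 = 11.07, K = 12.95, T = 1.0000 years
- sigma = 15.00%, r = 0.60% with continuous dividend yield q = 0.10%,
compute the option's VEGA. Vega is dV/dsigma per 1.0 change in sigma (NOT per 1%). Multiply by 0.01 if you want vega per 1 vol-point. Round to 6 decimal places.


Answer: Vega = 2.843283

Derivation:
d1 = -0.9373802762; d2 = -1.0873802762
phi(d1) = 0.2571027614; exp(-qT) = 0.9990004998; exp(-rT) = 0.9940179641
Vega = S * exp(-qT) * phi(d1) * sqrt(T) = 11.0700 * 0.9990004998 * 0.2571027614 * 1.0000000000 = 2.843283


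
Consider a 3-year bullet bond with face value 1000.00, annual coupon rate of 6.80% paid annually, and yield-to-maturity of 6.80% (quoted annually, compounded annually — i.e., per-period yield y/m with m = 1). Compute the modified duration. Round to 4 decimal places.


Coupon per period c = face * coupon_rate / m = 68.000000
Periods per year m = 1; per-period yield y/m = 0.068000
Number of cashflows N = 3
Cashflows (t years, CF_t, discount factor 1/(1+y/m)^(m*t), PV):
  t = 1.0000: CF_t = 68.000000, DF = 0.936330, PV = 63.670412
  t = 2.0000: CF_t = 68.000000, DF = 0.876713, PV = 59.616491
  t = 3.0000: CF_t = 1068.000000, DF = 0.820892, PV = 876.713097
Price P = sum_t PV_t = 1000.000000
First compute Macaulay numerator sum_t t * PV_t:
  t * PV_t at t = 1.0000: 63.670412
  t * PV_t at t = 2.0000: 119.232981
  t * PV_t at t = 3.0000: 2630.139292
Macaulay duration D = 2813.042685 / 1000.000000 = 2.813043
Modified duration = D / (1 + y/m) = 2.813043 / (1 + 0.068000) = 2.633935

Answer: Modified duration = 2.6339


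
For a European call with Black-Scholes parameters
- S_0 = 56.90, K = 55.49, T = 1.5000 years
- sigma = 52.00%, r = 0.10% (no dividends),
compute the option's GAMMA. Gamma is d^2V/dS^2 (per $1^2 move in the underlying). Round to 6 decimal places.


Answer: Gamma = 0.010318

Derivation:
d1 = 0.3601888570; d2 = -0.2766784761
phi(d1) = 0.3738851779; exp(-qT) = 1.0000000000; exp(-rT) = 0.9985011244
Gamma = exp(-qT) * phi(d1) / (S * sigma * sqrt(T)) = 1.0000000000 * 0.3738851779 / (56.9000 * 0.5200 * 1.2247448714) = 0.010318


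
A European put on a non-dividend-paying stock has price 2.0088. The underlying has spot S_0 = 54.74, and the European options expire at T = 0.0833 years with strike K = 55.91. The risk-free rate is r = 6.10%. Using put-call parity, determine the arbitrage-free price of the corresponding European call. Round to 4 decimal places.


Answer: Call price = 1.1222

Derivation:
Put-call parity: C - P = S_0 * exp(-qT) - K * exp(-rT).
S_0 * exp(-qT) = 54.7400 * 1.00000000 = 54.74000000
K * exp(-rT) = 55.9100 * 0.99493159 = 55.62662508
C = P + S*exp(-qT) - K*exp(-rT)
C = 2.0088 + 54.74000000 - 55.62662508 = 1.1222


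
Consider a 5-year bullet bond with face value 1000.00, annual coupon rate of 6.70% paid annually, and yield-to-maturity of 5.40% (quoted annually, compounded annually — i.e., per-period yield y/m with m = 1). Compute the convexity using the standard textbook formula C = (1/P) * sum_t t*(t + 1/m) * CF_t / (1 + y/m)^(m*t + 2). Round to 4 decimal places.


Answer: Convexity = 22.9116

Derivation:
Coupon per period c = face * coupon_rate / m = 67.000000
Periods per year m = 1; per-period yield y/m = 0.054000
Number of cashflows N = 5
Cashflows (t years, CF_t, discount factor 1/(1+y/m)^(m*t), PV):
  t = 1.0000: CF_t = 67.000000, DF = 0.948767, PV = 63.567362
  t = 2.0000: CF_t = 67.000000, DF = 0.900158, PV = 60.310591
  t = 3.0000: CF_t = 67.000000, DF = 0.854040, PV = 57.220674
  t = 4.0000: CF_t = 67.000000, DF = 0.810285, PV = 54.289065
  t = 5.0000: CF_t = 1067.000000, DF = 0.768771, PV = 820.278569
Price P = sum_t PV_t = 1055.666261
Convexity numerator sum_t t*(t + 1/m) * CF_t / (1+y/m)^(m*t + 2):
  t = 1.0000: term = 114.441348
  t = 2.0000: term = 325.734388
  t = 3.0000: term = 618.091818
  t = 4.0000: term = 977.374791
  t = 5.0000: term = 22151.411147
Convexity = (1/P) * sum = 24187.053492 / 1055.666261 = 22.911648


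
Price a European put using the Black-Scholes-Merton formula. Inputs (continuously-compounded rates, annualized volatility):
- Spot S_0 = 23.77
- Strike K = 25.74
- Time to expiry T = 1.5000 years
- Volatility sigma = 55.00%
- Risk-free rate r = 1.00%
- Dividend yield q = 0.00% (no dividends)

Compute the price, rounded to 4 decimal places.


Answer: Price = 7.3003

Derivation:
d1 = (ln(S/K) + (r - q + 0.5*sigma^2) * T) / (sigma * sqrt(T)) = 0.24087106
d2 = d1 - sigma * sqrt(T) = -0.43273862
exp(-rT) = 0.98511194; exp(-qT) = 1.00000000
P = K * exp(-rT) * N(-d2) - S_0 * exp(-qT) * N(-d1)
N(-d1) = 0.40482753; N(-d2) = 0.66739766
P = 25.7400 * 0.98511194 * 0.66739766 - 23.7700 * 1.00000000 * 0.40482753 = 7.3003


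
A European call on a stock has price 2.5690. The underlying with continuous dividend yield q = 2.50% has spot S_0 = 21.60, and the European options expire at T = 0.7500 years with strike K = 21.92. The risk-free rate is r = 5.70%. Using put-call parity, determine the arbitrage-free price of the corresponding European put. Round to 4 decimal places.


Put-call parity: C - P = S_0 * exp(-qT) - K * exp(-rT).
S_0 * exp(-qT) = 21.6000 * 0.98142469 = 21.19877326
K * exp(-rT) = 21.9200 * 0.95815090 = 21.00266768
P = C - S*exp(-qT) + K*exp(-rT)
P = 2.5690 - 21.19877326 + 21.00266768 = 2.3729

Answer: Put price = 2.3729


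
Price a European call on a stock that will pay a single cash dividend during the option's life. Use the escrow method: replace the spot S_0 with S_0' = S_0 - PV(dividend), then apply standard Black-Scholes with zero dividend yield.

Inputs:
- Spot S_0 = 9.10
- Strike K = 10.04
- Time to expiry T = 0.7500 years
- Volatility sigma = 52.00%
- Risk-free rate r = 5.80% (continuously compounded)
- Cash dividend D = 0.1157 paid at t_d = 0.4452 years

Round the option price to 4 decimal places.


Answer: Price = 1.3622

Derivation:
PV(D) = D * exp(-r * t_d) = 0.1157 * 0.97450893 = 0.11275068
S_0' = S_0 - PV(D) = 9.1000 - 0.11275068 = 8.98724932
d1 = (ln(S_0'/K) + (r + sigma^2/2)*T) / (sigma*sqrt(T)) = 0.07578770
d2 = d1 - sigma*sqrt(T) = -0.37454551
exp(-rT) = 0.95743255
N(d1) = 0.53020600; N(d2) = 0.35399925
C = S_0' * N(d1) - K * exp(-rT) * N(d2) = 8.98724932 * 0.53020600 - 10.0400 * 0.95743255 * 0.35399925 = 1.3622


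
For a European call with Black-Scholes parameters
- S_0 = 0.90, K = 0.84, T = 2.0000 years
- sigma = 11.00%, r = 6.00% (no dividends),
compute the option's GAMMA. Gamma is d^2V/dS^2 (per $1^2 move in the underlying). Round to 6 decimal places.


Answer: Gamma = 1.235679

Derivation:
d1 = 1.2926739371; d2 = 1.1371104452
phi(d1) = 0.1730038402; exp(-qT) = 1.0000000000; exp(-rT) = 0.8869204367
Gamma = exp(-qT) * phi(d1) / (S * sigma * sqrt(T)) = 1.0000000000 * 0.1730038402 / (0.9000 * 0.1100 * 1.4142135624) = 1.235679


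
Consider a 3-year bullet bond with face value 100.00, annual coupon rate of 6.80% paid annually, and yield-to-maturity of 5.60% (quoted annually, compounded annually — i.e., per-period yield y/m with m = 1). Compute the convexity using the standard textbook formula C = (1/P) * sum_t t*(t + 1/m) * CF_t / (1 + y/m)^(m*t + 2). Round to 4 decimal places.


Answer: Convexity = 9.8838

Derivation:
Coupon per period c = face * coupon_rate / m = 6.800000
Periods per year m = 1; per-period yield y/m = 0.056000
Number of cashflows N = 3
Cashflows (t years, CF_t, discount factor 1/(1+y/m)^(m*t), PV):
  t = 1.0000: CF_t = 6.800000, DF = 0.946970, PV = 6.439394
  t = 2.0000: CF_t = 6.800000, DF = 0.896752, PV = 6.097911
  t = 3.0000: CF_t = 106.800000, DF = 0.849197, PV = 90.694197
Price P = sum_t PV_t = 103.231501
Convexity numerator sum_t t*(t + 1/m) * CF_t / (1+y/m)^(m*t + 2):
  t = 1.0000: term = 11.549074
  t = 2.0000: term = 32.809869
  t = 3.0000: term = 975.961999
Convexity = (1/P) * sum = 1020.320941 / 103.231501 = 9.883814


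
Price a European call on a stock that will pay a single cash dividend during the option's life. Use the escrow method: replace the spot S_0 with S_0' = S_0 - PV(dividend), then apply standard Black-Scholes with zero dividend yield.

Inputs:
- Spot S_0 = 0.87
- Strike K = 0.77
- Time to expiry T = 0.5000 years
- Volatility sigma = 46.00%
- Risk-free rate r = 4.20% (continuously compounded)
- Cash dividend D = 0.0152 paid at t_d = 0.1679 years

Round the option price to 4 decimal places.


PV(D) = D * exp(-r * t_d) = 0.0152 * 0.99297301 = 0.01509319
S_0' = S_0 - PV(D) = 0.8700 - 0.01509319 = 0.85490681
d1 = (ln(S_0'/K) + (r + sigma^2/2)*T) / (sigma*sqrt(T)) = 0.54878236
d2 = d1 - sigma*sqrt(T) = 0.22351324
exp(-rT) = 0.97921896
N(d1) = 0.70842259; N(d2) = 0.58843196
C = S_0' * N(d1) - K * exp(-rT) * N(d2) = 0.85490681 * 0.70842259 - 0.7700 * 0.97921896 * 0.58843196 = 0.1620

Answer: Price = 0.1620


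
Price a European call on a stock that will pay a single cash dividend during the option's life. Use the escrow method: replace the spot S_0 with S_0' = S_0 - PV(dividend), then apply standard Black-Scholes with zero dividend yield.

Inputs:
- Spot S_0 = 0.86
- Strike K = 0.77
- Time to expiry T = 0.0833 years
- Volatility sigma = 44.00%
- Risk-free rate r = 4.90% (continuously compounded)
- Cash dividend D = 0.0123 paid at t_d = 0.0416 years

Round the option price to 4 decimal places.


PV(D) = D * exp(-r * t_d) = 0.0123 * 0.99796368 = 0.01227495
S_0' = S_0 - PV(D) = 0.8600 - 0.01227495 = 0.84772505
d1 = (ln(S_0'/K) + (r + sigma^2/2)*T) / (sigma*sqrt(T)) = 0.85289835
d2 = d1 - sigma*sqrt(T) = 0.72590669
exp(-rT) = 0.99592662
N(d1) = 0.80314216; N(d2) = 0.76605201
C = S_0' * N(d1) - K * exp(-rT) * N(d2) = 0.84772505 * 0.80314216 - 0.7700 * 0.99592662 * 0.76605201 = 0.0934

Answer: Price = 0.0934


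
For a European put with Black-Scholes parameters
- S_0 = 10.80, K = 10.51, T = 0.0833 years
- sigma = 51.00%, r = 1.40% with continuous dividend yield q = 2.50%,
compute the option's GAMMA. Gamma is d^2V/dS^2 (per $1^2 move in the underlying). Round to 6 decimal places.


d1 = 0.2522901378; d2 = 0.1050952669
phi(d1) = 0.3864457859; exp(-qT) = 0.9979196669; exp(-rT) = 0.9988344797
Gamma = exp(-qT) * phi(d1) / (S * sigma * sqrt(T)) = 0.9979196669 * 0.3864457859 / (10.8000 * 0.5100 * 0.2886173938) = 0.242587

Answer: Gamma = 0.242587


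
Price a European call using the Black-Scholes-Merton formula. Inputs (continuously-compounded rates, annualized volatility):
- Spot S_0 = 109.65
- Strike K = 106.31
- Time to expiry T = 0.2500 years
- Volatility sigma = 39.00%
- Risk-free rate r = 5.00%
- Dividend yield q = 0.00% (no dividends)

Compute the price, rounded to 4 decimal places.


d1 = (ln(S/K) + (r - q + 0.5*sigma^2) * T) / (sigma * sqrt(T)) = 0.32023908
d2 = d1 - sigma * sqrt(T) = 0.12523908
exp(-rT) = 0.98757780; exp(-qT) = 1.00000000
C = S_0 * exp(-qT) * N(d1) - K * exp(-rT) * N(d2)
N(d1) = 0.62560645; N(d2) = 0.54983286
C = 109.6500 * 1.00000000 * 0.62560645 - 106.3100 * 0.98757780 * 0.54983286 = 10.8711

Answer: Price = 10.8711


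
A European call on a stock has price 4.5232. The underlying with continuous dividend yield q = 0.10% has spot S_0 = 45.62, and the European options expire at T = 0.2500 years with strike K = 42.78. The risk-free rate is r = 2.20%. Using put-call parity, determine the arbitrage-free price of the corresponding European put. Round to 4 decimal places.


Answer: Put price = 1.4600

Derivation:
Put-call parity: C - P = S_0 * exp(-qT) - K * exp(-rT).
S_0 * exp(-qT) = 45.6200 * 0.99975003 = 45.60859643
K * exp(-rT) = 42.7800 * 0.99451510 = 42.54535586
P = C - S*exp(-qT) + K*exp(-rT)
P = 4.5232 - 45.60859643 + 42.54535586 = 1.4600


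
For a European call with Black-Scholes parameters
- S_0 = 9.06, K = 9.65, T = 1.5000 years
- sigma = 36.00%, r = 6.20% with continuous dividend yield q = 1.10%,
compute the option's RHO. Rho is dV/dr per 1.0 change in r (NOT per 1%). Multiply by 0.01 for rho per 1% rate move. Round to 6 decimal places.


Answer: Rho = 5.600802

Derivation:
d1 = 0.2508713068; d2 = -0.1900368469
phi(d1) = 0.3865837526; exp(-qT) = 0.9836353794; exp(-rT) = 0.9111935003
N(d2) = 0.4246401285
Rho = K*T*exp(-rT)*N(d2) = 9.6500 * 1.5000 * 0.9111935003 * 0.4246401285 = 5.600802


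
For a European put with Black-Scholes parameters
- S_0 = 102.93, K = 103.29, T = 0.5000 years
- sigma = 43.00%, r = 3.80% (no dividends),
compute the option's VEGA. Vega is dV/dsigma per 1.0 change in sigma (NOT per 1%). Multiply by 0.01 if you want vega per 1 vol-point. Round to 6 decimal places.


d1 = 0.2030336405; d2 = -0.1010222754
phi(d1) = 0.3908037111; exp(-qT) = 1.0000000000; exp(-rT) = 0.9811793622
Vega = S * exp(-qT) * phi(d1) * sqrt(T) = 102.9300 * 1.0000000000 * 0.3908037111 * 0.7071067812 = 28.443671

Answer: Vega = 28.443671


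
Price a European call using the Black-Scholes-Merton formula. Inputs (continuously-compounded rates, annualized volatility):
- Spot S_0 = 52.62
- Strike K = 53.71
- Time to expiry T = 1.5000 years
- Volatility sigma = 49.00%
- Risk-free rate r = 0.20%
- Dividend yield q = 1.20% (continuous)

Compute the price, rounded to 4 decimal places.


d1 = (ln(S/K) + (r - q + 0.5*sigma^2) * T) / (sigma * sqrt(T)) = 0.24090327
d2 = d1 - sigma * sqrt(T) = -0.35922172
exp(-rT) = 0.99700450; exp(-qT) = 0.98216103
C = S_0 * exp(-qT) * N(d1) - K * exp(-rT) * N(d2)
N(d1) = 0.59518496; N(d2) = 0.35971462
C = 52.6200 * 0.98216103 * 0.59518496 - 53.7100 * 0.99700450 * 0.35971462 = 11.4975

Answer: Price = 11.4975


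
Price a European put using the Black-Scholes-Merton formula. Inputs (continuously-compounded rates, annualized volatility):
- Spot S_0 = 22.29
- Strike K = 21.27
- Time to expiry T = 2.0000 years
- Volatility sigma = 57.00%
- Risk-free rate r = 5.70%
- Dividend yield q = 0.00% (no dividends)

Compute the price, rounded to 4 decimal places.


d1 = (ln(S/K) + (r - q + 0.5*sigma^2) * T) / (sigma * sqrt(T)) = 0.60257967
d2 = d1 - sigma * sqrt(T) = -0.20352206
exp(-rT) = 0.89225796; exp(-qT) = 1.00000000
P = K * exp(-rT) * N(-d2) - S_0 * exp(-qT) * N(-d1)
N(-d1) = 0.27339417; N(-d2) = 0.58063650
P = 21.2700 * 0.89225796 * 0.58063650 - 22.2900 * 1.00000000 * 0.27339417 = 4.9256

Answer: Price = 4.9256


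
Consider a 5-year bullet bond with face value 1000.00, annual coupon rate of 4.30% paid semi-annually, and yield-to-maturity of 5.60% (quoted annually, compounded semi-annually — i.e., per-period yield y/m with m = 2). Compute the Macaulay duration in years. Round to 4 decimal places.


Answer: Macaulay duration = 4.5360 years

Derivation:
Coupon per period c = face * coupon_rate / m = 21.500000
Periods per year m = 2; per-period yield y/m = 0.028000
Number of cashflows N = 10
Cashflows (t years, CF_t, discount factor 1/(1+y/m)^(m*t), PV):
  t = 0.5000: CF_t = 21.500000, DF = 0.972763, PV = 20.914397
  t = 1.0000: CF_t = 21.500000, DF = 0.946267, PV = 20.344744
  t = 1.5000: CF_t = 21.500000, DF = 0.920493, PV = 19.790607
  t = 2.0000: CF_t = 21.500000, DF = 0.895422, PV = 19.251563
  t = 2.5000: CF_t = 21.500000, DF = 0.871033, PV = 18.727202
  t = 3.0000: CF_t = 21.500000, DF = 0.847308, PV = 18.217122
  t = 3.5000: CF_t = 21.500000, DF = 0.824230, PV = 17.720936
  t = 4.0000: CF_t = 21.500000, DF = 0.801780, PV = 17.238265
  t = 4.5000: CF_t = 21.500000, DF = 0.779941, PV = 16.768740
  t = 5.0000: CF_t = 1021.500000, DF = 0.758698, PV = 775.009854
Price P = sum_t PV_t = 943.983429
Macaulay numerator sum_t t * PV_t:
  t * PV_t at t = 0.5000: 10.457198
  t * PV_t at t = 1.0000: 20.344744
  t * PV_t at t = 1.5000: 29.685911
  t * PV_t at t = 2.0000: 38.503127
  t * PV_t at t = 2.5000: 46.818004
  t * PV_t at t = 3.0000: 54.651367
  t * PV_t at t = 3.5000: 62.023276
  t * PV_t at t = 4.0000: 68.953058
  t * PV_t at t = 4.5000: 75.459329
  t * PV_t at t = 5.0000: 3875.049269
Macaulay duration D = (sum_t t * PV_t) / P = 4281.945284 / 943.983429 = 4.536039


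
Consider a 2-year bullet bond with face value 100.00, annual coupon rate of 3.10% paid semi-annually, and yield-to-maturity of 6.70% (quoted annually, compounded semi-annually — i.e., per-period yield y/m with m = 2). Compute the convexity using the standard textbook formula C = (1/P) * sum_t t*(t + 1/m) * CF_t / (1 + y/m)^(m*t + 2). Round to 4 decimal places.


Answer: Convexity = 4.5343

Derivation:
Coupon per period c = face * coupon_rate / m = 1.550000
Periods per year m = 2; per-period yield y/m = 0.033500
Number of cashflows N = 4
Cashflows (t years, CF_t, discount factor 1/(1+y/m)^(m*t), PV):
  t = 0.5000: CF_t = 1.550000, DF = 0.967586, PV = 1.499758
  t = 1.0000: CF_t = 1.550000, DF = 0.936222, PV = 1.451145
  t = 1.5000: CF_t = 1.550000, DF = 0.905876, PV = 1.404107
  t = 2.0000: CF_t = 101.550000, DF = 0.876512, PV = 89.009837
Price P = sum_t PV_t = 93.364847
Convexity numerator sum_t t*(t + 1/m) * CF_t / (1+y/m)^(m*t + 2):
  t = 0.5000: term = 0.702054
  t = 1.0000: term = 2.037891
  t = 1.5000: term = 3.943670
  t = 2.0000: term = 416.665024
Convexity = (1/P) * sum = 423.348639 / 93.364847 = 4.534347


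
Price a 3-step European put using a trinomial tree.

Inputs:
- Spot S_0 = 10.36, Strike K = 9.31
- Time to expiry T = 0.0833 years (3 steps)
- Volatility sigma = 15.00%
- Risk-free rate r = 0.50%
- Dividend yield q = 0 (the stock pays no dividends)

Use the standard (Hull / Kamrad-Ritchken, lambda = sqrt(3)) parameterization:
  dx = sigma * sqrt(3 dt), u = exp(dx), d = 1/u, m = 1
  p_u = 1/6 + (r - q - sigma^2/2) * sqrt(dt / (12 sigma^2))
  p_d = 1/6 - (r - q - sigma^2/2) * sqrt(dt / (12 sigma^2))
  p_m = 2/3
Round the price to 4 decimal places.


dt = T/N = 0.027767; dx = sigma*sqrt(3*dt) = 0.043293
u = exp(dx) = 1.044243; d = 1/u = 0.957631
p_u = 0.164662, p_m = 0.666667, p_d = 0.168671
Discount per step: exp(-r*dt) = 0.999861
Stock lattice S(k, j) with j the centered position index:
  k=0: S(0,+0) = 10.3600
  k=1: S(1,-1) = 9.9211; S(1,+0) = 10.3600; S(1,+1) = 10.8184
  k=2: S(2,-2) = 9.5007; S(2,-1) = 9.9211; S(2,+0) = 10.3600; S(2,+1) = 10.8184; S(2,+2) = 11.2970
  k=3: S(3,-3) = 9.0982; S(3,-2) = 9.5007; S(3,-1) = 9.9211; S(3,+0) = 10.3600; S(3,+1) = 10.8184; S(3,+2) = 11.2970; S(3,+3) = 11.7968
Terminal payoffs V(N, j) = max(K - S_T, 0):
  V(3,-3) = 0.211820; V(3,-2) = 0.000000; V(3,-1) = 0.000000; V(3,+0) = 0.000000; V(3,+1) = 0.000000; V(3,+2) = 0.000000; V(3,+3) = 0.000000
Backward induction: V(k, j) = exp(-r*dt) * [p_u * V(k+1, j+1) + p_m * V(k+1, j) + p_d * V(k+1, j-1)]
  V(2,-2) = exp(-r*dt) * [p_u*0.000000 + p_m*0.000000 + p_d*0.211820] = 0.035723
  V(2,-1) = exp(-r*dt) * [p_u*0.000000 + p_m*0.000000 + p_d*0.000000] = 0.000000
  V(2,+0) = exp(-r*dt) * [p_u*0.000000 + p_m*0.000000 + p_d*0.000000] = 0.000000
  V(2,+1) = exp(-r*dt) * [p_u*0.000000 + p_m*0.000000 + p_d*0.000000] = 0.000000
  V(2,+2) = exp(-r*dt) * [p_u*0.000000 + p_m*0.000000 + p_d*0.000000] = 0.000000
  V(1,-1) = exp(-r*dt) * [p_u*0.000000 + p_m*0.000000 + p_d*0.035723] = 0.006025
  V(1,+0) = exp(-r*dt) * [p_u*0.000000 + p_m*0.000000 + p_d*0.000000] = 0.000000
  V(1,+1) = exp(-r*dt) * [p_u*0.000000 + p_m*0.000000 + p_d*0.000000] = 0.000000
  V(0,+0) = exp(-r*dt) * [p_u*0.000000 + p_m*0.000000 + p_d*0.006025] = 0.001016

Answer: Price = V(0,0) = 0.0010


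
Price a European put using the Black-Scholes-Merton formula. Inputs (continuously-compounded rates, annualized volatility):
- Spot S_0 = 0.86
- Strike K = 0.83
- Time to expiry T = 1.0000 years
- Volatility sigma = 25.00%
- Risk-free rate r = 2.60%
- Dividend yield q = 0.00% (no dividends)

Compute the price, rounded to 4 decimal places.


d1 = (ln(S/K) + (r - q + 0.5*sigma^2) * T) / (sigma * sqrt(T)) = 0.37102675
d2 = d1 - sigma * sqrt(T) = 0.12102675
exp(-rT) = 0.97433509; exp(-qT) = 1.00000000
P = K * exp(-rT) * N(-d2) - S_0 * exp(-qT) * N(-d1)
N(-d1) = 0.35530880; N(-d2) = 0.45183492
P = 0.8300 * 0.97433509 * 0.45183492 - 0.8600 * 1.00000000 * 0.35530880 = 0.0598

Answer: Price = 0.0598


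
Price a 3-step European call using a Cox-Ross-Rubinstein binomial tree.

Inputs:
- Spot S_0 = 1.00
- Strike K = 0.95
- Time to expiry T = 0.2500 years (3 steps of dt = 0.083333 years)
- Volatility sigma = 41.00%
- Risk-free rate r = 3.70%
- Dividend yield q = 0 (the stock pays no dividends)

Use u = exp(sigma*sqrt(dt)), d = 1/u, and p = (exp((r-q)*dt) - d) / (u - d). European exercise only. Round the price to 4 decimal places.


dt = T/N = 0.083333
u = exp(sigma*sqrt(dt)) = 1.125646; d = 1/u = 0.888379
p = (exp((r-q)*dt) - d) / (u - d) = 0.483461
Discount per step: exp(-r*dt) = 0.996921
Stock lattice S(k, i) with i counting down-moves:
  k=0: S(0,0) = 1.0000
  k=1: S(1,0) = 1.1256; S(1,1) = 0.8884
  k=2: S(2,0) = 1.2671; S(2,1) = 1.0000; S(2,2) = 0.7892
  k=3: S(3,0) = 1.4263; S(3,1) = 1.1256; S(3,2) = 0.8884; S(3,3) = 0.7011
Terminal payoffs V(N, i) = max(S_T - K, 0):
  V(3,0) = 0.476281; V(3,1) = 0.175646; V(3,2) = 0.000000; V(3,3) = 0.000000
Backward induction: V(k, i) = exp(-r*dt) * [p * V(k+1, i) + (1-p) * V(k+1, i+1)].
  V(2,0) = exp(-r*dt) * [p*0.476281 + (1-p)*0.175646] = 0.320003
  V(2,1) = exp(-r*dt) * [p*0.175646 + (1-p)*0.000000] = 0.084656
  V(2,2) = exp(-r*dt) * [p*0.000000 + (1-p)*0.000000] = 0.000000
  V(1,0) = exp(-r*dt) * [p*0.320003 + (1-p)*0.084656] = 0.197826
  V(1,1) = exp(-r*dt) * [p*0.084656 + (1-p)*0.000000] = 0.040802
  V(0,0) = exp(-r*dt) * [p*0.197826 + (1-p)*0.040802] = 0.116358

Answer: Price = V(0,0) = 0.1164


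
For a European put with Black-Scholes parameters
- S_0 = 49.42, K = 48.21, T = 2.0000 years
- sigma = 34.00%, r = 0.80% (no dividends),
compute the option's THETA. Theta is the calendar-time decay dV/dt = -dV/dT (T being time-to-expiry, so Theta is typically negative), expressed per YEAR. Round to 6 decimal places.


d1 = 0.3252456853; d2 = -0.1555869259
phi(d1) = 0.3783896058; exp(-qT) = 1.0000000000; exp(-rT) = 0.9841273201
Theta = -S*exp(-qT)*phi(d1)*sigma/(2*sqrt(T)) + r*K*exp(-rT)*N(-d2) - q*S*exp(-qT)*N(-d1)
N(-d1) = 0.3724975674; N(-d2) = 0.5618206845; sqrt(T) = 1.4142135624
Term 1 = -49.4200 * 1.0000000000 * 0.3783896058 * 0.3400 / (2 * 1.4142135624) = -2.2478941786
Term 2 = 0.0080 * 48.2100 * 0.9841273201 * 0.5618206845 = 0.2132436617
Term 3 = 0 (no dividend yield, q = 0)
Theta = -2.2478941786 + (0.2132436617) + (0.0000000000) = -2.034651

Answer: Theta = -2.034651


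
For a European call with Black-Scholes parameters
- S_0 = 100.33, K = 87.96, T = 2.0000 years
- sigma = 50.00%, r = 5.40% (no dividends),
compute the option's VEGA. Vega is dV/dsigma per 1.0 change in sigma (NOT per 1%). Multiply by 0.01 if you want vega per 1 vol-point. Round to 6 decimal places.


d1 = 0.6923743348; d2 = -0.0147324464
phi(d1) = 0.3139160634; exp(-qT) = 1.0000000000; exp(-rT) = 0.8976275964
Vega = S * exp(-qT) * phi(d1) * sqrt(T) = 100.3300 * 1.0000000000 * 0.3139160634 * 1.4142135624 = 44.540937

Answer: Vega = 44.540937


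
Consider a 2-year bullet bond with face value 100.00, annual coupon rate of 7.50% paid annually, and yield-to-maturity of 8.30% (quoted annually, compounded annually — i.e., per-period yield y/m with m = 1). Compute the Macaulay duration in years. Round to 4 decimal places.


Answer: Macaulay duration = 1.9297 years

Derivation:
Coupon per period c = face * coupon_rate / m = 7.500000
Periods per year m = 1; per-period yield y/m = 0.083000
Number of cashflows N = 2
Cashflows (t years, CF_t, discount factor 1/(1+y/m)^(m*t), PV):
  t = 1.0000: CF_t = 7.500000, DF = 0.923361, PV = 6.925208
  t = 2.0000: CF_t = 107.500000, DF = 0.852596, PV = 91.654027
Price P = sum_t PV_t = 98.579235
Macaulay numerator sum_t t * PV_t:
  t * PV_t at t = 1.0000: 6.925208
  t * PV_t at t = 2.0000: 183.308054
Macaulay duration D = (sum_t t * PV_t) / P = 190.233262 / 98.579235 = 1.929750


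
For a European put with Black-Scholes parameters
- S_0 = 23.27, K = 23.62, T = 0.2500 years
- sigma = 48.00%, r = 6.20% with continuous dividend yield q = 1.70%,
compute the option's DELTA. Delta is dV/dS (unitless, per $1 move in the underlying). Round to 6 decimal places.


d1 = 0.1046715273; d2 = -0.1353284727
phi(d1) = 0.3967628240; exp(-qT) = 0.9957590185; exp(-rT) = 0.9846195068
N(-d1) = 0.4583182279
Delta = -exp(-qT) * N(-d1) = -0.9957590185 * 0.4583182279 = -0.456375

Answer: Delta = -0.456375


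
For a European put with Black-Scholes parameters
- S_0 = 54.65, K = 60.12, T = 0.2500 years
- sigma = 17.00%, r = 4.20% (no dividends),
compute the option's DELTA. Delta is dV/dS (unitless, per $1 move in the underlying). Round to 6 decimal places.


Answer: Delta = -0.830526

Derivation:
d1 = -0.9562452972; d2 = -1.0412452972
phi(d1) = 0.2525512533; exp(-qT) = 1.0000000000; exp(-rT) = 0.9895549326
N(-d1) = 0.8305258401
Delta = -exp(-qT) * N(-d1) = -1.0000000000 * 0.8305258401 = -0.830526


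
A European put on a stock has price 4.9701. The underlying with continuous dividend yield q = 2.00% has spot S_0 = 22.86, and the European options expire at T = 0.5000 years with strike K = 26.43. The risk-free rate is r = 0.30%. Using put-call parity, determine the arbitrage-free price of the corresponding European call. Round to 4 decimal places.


Answer: Call price = 1.2123

Derivation:
Put-call parity: C - P = S_0 * exp(-qT) - K * exp(-rT).
S_0 * exp(-qT) = 22.8600 * 0.99004983 = 22.63253920
K * exp(-rT) = 26.4300 * 0.99850112 = 26.39038472
C = P + S*exp(-qT) - K*exp(-rT)
C = 4.9701 + 22.63253920 - 26.39038472 = 1.2123


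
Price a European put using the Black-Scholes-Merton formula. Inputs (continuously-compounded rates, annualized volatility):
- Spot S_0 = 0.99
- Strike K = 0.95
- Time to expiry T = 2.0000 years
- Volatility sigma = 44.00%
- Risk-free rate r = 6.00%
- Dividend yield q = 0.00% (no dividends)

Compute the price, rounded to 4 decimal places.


Answer: Price = 0.1573

Derivation:
d1 = (ln(S/K) + (r - q + 0.5*sigma^2) * T) / (sigma * sqrt(T)) = 0.57025423
d2 = d1 - sigma * sqrt(T) = -0.05199974
exp(-rT) = 0.88692044; exp(-qT) = 1.00000000
P = K * exp(-rT) * N(-d2) - S_0 * exp(-qT) * N(-d1)
N(-d1) = 0.28425264; N(-d2) = 0.52073555
P = 0.9500 * 0.88692044 * 0.52073555 - 0.9900 * 1.00000000 * 0.28425264 = 0.1573


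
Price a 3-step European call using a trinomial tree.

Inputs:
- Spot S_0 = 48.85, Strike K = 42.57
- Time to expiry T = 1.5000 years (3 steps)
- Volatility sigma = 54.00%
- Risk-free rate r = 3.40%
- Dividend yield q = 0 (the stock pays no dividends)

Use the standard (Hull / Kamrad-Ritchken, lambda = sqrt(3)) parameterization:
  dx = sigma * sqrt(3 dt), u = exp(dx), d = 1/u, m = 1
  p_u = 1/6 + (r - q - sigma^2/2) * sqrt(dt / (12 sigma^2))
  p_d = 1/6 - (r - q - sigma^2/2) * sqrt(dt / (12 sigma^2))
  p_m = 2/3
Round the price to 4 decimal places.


dt = T/N = 0.500000; dx = sigma*sqrt(3*dt) = 0.661362
u = exp(dx) = 1.937430; d = 1/u = 0.516148
p_u = 0.124405, p_m = 0.666667, p_d = 0.208928
Discount per step: exp(-r*dt) = 0.983144
Stock lattice S(k, j) with j the centered position index:
  k=0: S(0,+0) = 48.8500
  k=1: S(1,-1) = 25.2138; S(1,+0) = 48.8500; S(1,+1) = 94.6434
  k=2: S(2,-2) = 13.0141; S(2,-1) = 25.2138; S(2,+0) = 48.8500; S(2,+1) = 94.6434; S(2,+2) = 183.3650
  k=3: S(3,-3) = 6.7172; S(3,-2) = 13.0141; S(3,-1) = 25.2138; S(3,+0) = 48.8500; S(3,+1) = 94.6434; S(3,+2) = 183.3650; S(3,+3) = 355.2569
Terminal payoffs V(N, j) = max(S_T - K, 0):
  V(3,-3) = 0.000000; V(3,-2) = 0.000000; V(3,-1) = 0.000000; V(3,+0) = 6.280000; V(3,+1) = 52.073444; V(3,+2) = 140.795025; V(3,+3) = 312.686858
Backward induction: V(k, j) = exp(-r*dt) * [p_u * V(k+1, j+1) + p_m * V(k+1, j) + p_d * V(k+1, j-1)]
  V(2,-2) = exp(-r*dt) * [p_u*0.000000 + p_m*0.000000 + p_d*0.000000] = 0.000000
  V(2,-1) = exp(-r*dt) * [p_u*6.280000 + p_m*0.000000 + p_d*0.000000] = 0.768097
  V(2,+0) = exp(-r*dt) * [p_u*52.073444 + p_m*6.280000 + p_d*0.000000] = 10.485114
  V(2,+1) = exp(-r*dt) * [p_u*140.795025 + p_m*52.073444 + p_d*6.280000] = 52.640816
  V(2,+2) = exp(-r*dt) * [p_u*312.686858 + p_m*140.795025 + p_d*52.073444] = 141.221593
  V(1,-1) = exp(-r*dt) * [p_u*10.485114 + p_m*0.768097 + p_d*0.000000] = 1.785850
  V(1,+0) = exp(-r*dt) * [p_u*52.640816 + p_m*10.485114 + p_d*0.768097] = 13.468434
  V(1,+1) = exp(-r*dt) * [p_u*141.221593 + p_m*52.640816 + p_d*10.485114] = 53.928617
  V(0,+0) = exp(-r*dt) * [p_u*53.928617 + p_m*13.468434 + p_d*1.785850] = 15.790351

Answer: Price = V(0,0) = 15.7904


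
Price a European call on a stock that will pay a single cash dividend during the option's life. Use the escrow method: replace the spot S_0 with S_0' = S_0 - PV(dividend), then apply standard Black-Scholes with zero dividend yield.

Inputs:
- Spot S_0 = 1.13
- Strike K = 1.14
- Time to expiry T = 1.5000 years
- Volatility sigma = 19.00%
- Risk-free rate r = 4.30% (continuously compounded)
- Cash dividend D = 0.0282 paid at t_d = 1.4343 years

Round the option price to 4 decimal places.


Answer: Price = 0.1189

Derivation:
PV(D) = D * exp(-r * t_d) = 0.0282 * 0.94018849 = 0.02651332
S_0' = S_0 - PV(D) = 1.1300 - 0.02651332 = 1.10348668
d1 = (ln(S_0'/K) + (r + sigma^2/2)*T) / (sigma*sqrt(T)) = 0.25363657
d2 = d1 - sigma*sqrt(T) = 0.02093505
exp(-rT) = 0.93753611
N(d1) = 0.60011183; N(d2) = 0.50835127
C = S_0' * N(d1) - K * exp(-rT) * N(d2) = 1.10348668 * 0.60011183 - 1.1400 * 0.93753611 * 0.50835127 = 0.1189


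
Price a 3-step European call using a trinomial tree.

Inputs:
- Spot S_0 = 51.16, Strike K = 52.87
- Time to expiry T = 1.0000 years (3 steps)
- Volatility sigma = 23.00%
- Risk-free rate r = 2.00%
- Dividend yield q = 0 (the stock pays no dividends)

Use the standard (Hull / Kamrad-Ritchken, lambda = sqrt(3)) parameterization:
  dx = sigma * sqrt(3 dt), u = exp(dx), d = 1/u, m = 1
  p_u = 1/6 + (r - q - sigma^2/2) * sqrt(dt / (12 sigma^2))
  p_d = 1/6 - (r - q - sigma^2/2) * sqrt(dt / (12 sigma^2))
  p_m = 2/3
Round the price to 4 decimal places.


Answer: Price = V(0,0) = 4.2452

Derivation:
dt = T/N = 0.333333; dx = sigma*sqrt(3*dt) = 0.230000
u = exp(dx) = 1.258600; d = 1/u = 0.794534
p_u = 0.161993, p_m = 0.666667, p_d = 0.171341
Discount per step: exp(-r*dt) = 0.993356
Stock lattice S(k, j) with j the centered position index:
  k=0: S(0,+0) = 51.1600
  k=1: S(1,-1) = 40.6483; S(1,+0) = 51.1600; S(1,+1) = 64.3900
  k=2: S(2,-2) = 32.2965; S(2,-1) = 40.6483; S(2,+0) = 51.1600; S(2,+1) = 64.3900; S(2,+2) = 81.0412
  k=3: S(3,-3) = 25.6606; S(3,-2) = 32.2965; S(3,-1) = 40.6483; S(3,+0) = 51.1600; S(3,+1) = 64.3900; S(3,+2) = 81.0412; S(3,+3) = 101.9985
Terminal payoffs V(N, j) = max(S_T - K, 0):
  V(3,-3) = 0.000000; V(3,-2) = 0.000000; V(3,-1) = 0.000000; V(3,+0) = 0.000000; V(3,+1) = 11.519977; V(3,+2) = 28.171225; V(3,+3) = 49.128487
Backward induction: V(k, j) = exp(-r*dt) * [p_u * V(k+1, j+1) + p_m * V(k+1, j) + p_d * V(k+1, j-1)]
  V(2,-2) = exp(-r*dt) * [p_u*0.000000 + p_m*0.000000 + p_d*0.000000] = 0.000000
  V(2,-1) = exp(-r*dt) * [p_u*0.000000 + p_m*0.000000 + p_d*0.000000] = 0.000000
  V(2,+0) = exp(-r*dt) * [p_u*11.519977 + p_m*0.000000 + p_d*0.000000] = 1.853753
  V(2,+1) = exp(-r*dt) * [p_u*28.171225 + p_m*11.519977 + p_d*0.000000] = 12.162167
  V(2,+2) = exp(-r*dt) * [p_u*49.128487 + p_m*28.171225 + p_d*11.519977] = 28.522331
  V(1,-1) = exp(-r*dt) * [p_u*1.853753 + p_m*0.000000 + p_d*0.000000] = 0.298299
  V(1,+0) = exp(-r*dt) * [p_u*12.162167 + p_m*1.853753 + p_d*0.000000] = 3.184716
  V(1,+1) = exp(-r*dt) * [p_u*28.522331 + p_m*12.162167 + p_d*1.853753] = 12.959460
  V(0,+0) = exp(-r*dt) * [p_u*12.959460 + p_m*3.184716 + p_d*0.298299] = 4.245197


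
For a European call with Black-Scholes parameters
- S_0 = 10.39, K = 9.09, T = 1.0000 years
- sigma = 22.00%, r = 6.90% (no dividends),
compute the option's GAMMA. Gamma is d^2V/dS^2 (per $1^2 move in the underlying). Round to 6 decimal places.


d1 = 1.0312222587; d2 = 0.8112222587
phi(d1) = 0.2344182873; exp(-qT) = 1.0000000000; exp(-rT) = 0.9333266801
Gamma = exp(-qT) * phi(d1) / (S * sigma * sqrt(T)) = 1.0000000000 * 0.2344182873 / (10.3900 * 0.2200 * 1.0000000000) = 0.102554

Answer: Gamma = 0.102554
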